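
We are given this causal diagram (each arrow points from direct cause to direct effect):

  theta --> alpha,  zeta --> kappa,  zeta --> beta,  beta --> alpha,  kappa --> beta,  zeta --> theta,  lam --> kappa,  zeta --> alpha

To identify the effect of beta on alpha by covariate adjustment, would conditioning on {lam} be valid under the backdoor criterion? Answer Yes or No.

Backdoor paths from beta to alpha (paths whose first edge points into beta):
  P1: beta <- zeta -> theta -> alpha
  P2: beta <- zeta -> alpha
  P3: beta <- kappa <- zeta -> theta -> alpha
  P4: beta <- kappa <- zeta -> alpha
Condition 1 (no descendant of beta in the set): holds — descendants of beta are {alpha}; none are in {lam}.
Condition 2 (every backdoor path blocked by {lam}):
  P1: open — no interior node is in the conditioning set.
  P2: open — no interior node is in the conditioning set.
  P3: open — no interior node is in the conditioning set.
  P4: open — no interior node is in the conditioning set.
{lam} does not satisfy the backdoor criterion.

No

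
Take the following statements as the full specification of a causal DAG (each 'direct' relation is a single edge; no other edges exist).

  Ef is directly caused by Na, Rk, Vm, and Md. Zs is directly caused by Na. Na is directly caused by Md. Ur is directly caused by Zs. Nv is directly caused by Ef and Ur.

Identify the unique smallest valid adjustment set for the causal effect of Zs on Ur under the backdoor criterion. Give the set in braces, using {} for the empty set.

Variables eligible for adjustment (non-descendants of Zs, excluding Zs and Ur): {Ef, Md, Na, Rk, Vm}.
Backdoor paths from Zs to Ur:
  P1: Zs <- Na <- Md -> Ef -> Nv <- Ur
  P2: Zs <- Na -> Ef -> Nv <- Ur
Each backdoor path contains an unconditioned collider, so every path is already blocked with the empty conditioning set:
  P1: blocked at collider Nv (neither it nor any descendant is in the conditioning set).
  P2: blocked at collider Nv (neither it nor any descendant is in the conditioning set).
The empty set is therefore the unique smallest valid set.

{}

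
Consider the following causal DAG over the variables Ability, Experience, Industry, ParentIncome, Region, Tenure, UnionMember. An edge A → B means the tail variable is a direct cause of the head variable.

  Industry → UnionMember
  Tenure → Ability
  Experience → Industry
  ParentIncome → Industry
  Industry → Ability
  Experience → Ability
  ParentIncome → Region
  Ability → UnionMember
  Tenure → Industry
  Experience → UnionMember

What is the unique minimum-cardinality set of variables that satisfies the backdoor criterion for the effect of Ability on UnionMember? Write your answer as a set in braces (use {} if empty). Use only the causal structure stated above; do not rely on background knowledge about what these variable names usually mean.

{Experience, Industry}

Variables eligible for adjustment (non-descendants of Ability, excluding Ability and UnionMember): {Experience, Industry, ParentIncome, Region, Tenure}.
Backdoor paths from Ability to UnionMember:
  P1: Ability <- Experience -> Industry -> UnionMember
  P2: Ability <- Experience -> UnionMember
  P3: Ability <- Tenure -> Industry <- Experience -> UnionMember
  P4: Ability <- Tenure -> Industry -> UnionMember
  P5: Ability <- Industry <- Experience -> UnionMember
  P6: Ability <- Industry -> UnionMember
The empty set is not sufficient: P1 (Ability <- Experience -> Industry -> UnionMember) has no collider blocking it and no conditioned non-collider, so it is open.
Try {Experience, Industry}:
  P1: blocked at fork node Experience ∈ conditioning set.
  P2: blocked at fork node Experience ∈ conditioning set.
  P3: blocked at fork node Experience ∈ conditioning set.
  P4: blocked at chain node Industry ∈ conditioning set.
  P5: blocked at chain node Industry ∈ conditioning set.
  P6: blocked at fork node Industry ∈ conditioning set.
{Experience, Industry} contains no descendant of Ability and blocks every backdoor path.
Every element of {Experience, Industry} is needed (dropping Experience leaves P2 open; dropping Industry leaves P4 open), so no proper subset is valid.
Among all size-2 subsets of the eligible variables, only {Experience, Industry} blocks every backdoor path, so it is the unique smallest valid adjustment set.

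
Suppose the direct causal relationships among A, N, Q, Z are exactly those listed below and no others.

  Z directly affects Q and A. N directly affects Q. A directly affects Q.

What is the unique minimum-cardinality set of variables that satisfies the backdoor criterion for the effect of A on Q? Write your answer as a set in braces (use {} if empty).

Variables eligible for adjustment (non-descendants of A, excluding A and Q): {N, Z}.
Backdoor paths from A to Q:
  P1: A <- Z -> Q
The empty set is not sufficient: P1 (A <- Z -> Q) has no collider blocking it and no conditioned non-collider, so it is open.
Try {Z}:
  P1: blocked at fork node Z ∈ conditioning set.
{Z} contains no descendant of A and blocks every backdoor path.
No other singleton works — e.g. {N} leaves P1 open — so {Z} is the unique smallest valid adjustment set.

{Z}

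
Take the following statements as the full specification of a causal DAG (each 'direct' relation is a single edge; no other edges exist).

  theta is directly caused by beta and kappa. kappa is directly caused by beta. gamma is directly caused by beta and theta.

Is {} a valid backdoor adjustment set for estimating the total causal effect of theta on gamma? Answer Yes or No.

Backdoor paths from theta to gamma (paths whose first edge points into theta):
  P1: theta <- beta -> gamma
  P2: theta <- kappa <- beta -> gamma
Condition 1 (no descendant of theta in the set): holds — descendants of theta are {gamma}; none are in {}.
Condition 2 (every backdoor path blocked by {}):
  P1: open — no interior node is in the conditioning set.
  P2: open — no interior node is in the conditioning set.
{} does not satisfy the backdoor criterion.

No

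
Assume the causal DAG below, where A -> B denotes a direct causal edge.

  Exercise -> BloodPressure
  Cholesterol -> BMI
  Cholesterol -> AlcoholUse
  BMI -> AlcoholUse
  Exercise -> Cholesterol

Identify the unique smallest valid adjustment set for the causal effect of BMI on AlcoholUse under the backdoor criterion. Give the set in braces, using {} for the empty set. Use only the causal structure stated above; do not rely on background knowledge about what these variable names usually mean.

Variables eligible for adjustment (non-descendants of BMI, excluding BMI and AlcoholUse): {BloodPressure, Cholesterol, Exercise}.
Backdoor paths from BMI to AlcoholUse:
  P1: BMI <- Cholesterol -> AlcoholUse
The empty set is not sufficient: P1 (BMI <- Cholesterol -> AlcoholUse) has no collider blocking it and no conditioned non-collider, so it is open.
Try {Cholesterol}:
  P1: blocked at fork node Cholesterol ∈ conditioning set.
{Cholesterol} contains no descendant of BMI and blocks every backdoor path.
No other singleton works — e.g. {Exercise} leaves P1 open — so {Cholesterol} is the unique smallest valid adjustment set.

{Cholesterol}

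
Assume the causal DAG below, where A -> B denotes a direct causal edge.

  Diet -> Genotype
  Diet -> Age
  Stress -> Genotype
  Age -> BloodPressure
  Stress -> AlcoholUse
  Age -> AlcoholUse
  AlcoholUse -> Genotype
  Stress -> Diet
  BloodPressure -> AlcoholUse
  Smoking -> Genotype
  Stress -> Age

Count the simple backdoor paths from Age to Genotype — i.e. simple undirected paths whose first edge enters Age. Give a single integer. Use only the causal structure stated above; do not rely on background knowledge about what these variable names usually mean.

6

A backdoor path from Age to Genotype is any simple undirected path whose first edge points into Age (i.e. leaves Age via a parent).
Parents of Age: {Diet, Stress}.
Enumerating:
  P1: Age <- Stress -> Diet -> Genotype
  P2: Age <- Stress -> AlcoholUse -> Genotype
  P3: Age <- Stress -> Genotype
  P4: Age <- Diet <- Stress -> AlcoholUse -> Genotype
  P5: Age <- Diet <- Stress -> Genotype
  P6: Age <- Diet -> Genotype
That exhausts the simple backdoor paths. Count: 6.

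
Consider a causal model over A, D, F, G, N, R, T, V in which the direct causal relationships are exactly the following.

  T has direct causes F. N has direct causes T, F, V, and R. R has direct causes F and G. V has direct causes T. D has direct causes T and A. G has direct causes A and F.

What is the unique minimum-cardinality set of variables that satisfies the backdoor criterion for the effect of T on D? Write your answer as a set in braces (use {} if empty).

{}

Variables eligible for adjustment (non-descendants of T, excluding T and D): {A, F, G, R}.
Backdoor paths from T to D:
  P1: T <- F -> G <- A -> D
  P2: T <- F -> R <- G <- A -> D
  P3: T <- F -> N <- R <- G <- A -> D
Each backdoor path contains an unconditioned collider, so every path is already blocked with the empty conditioning set:
  P1: blocked at collider G (neither it nor any descendant is in the conditioning set).
  P2: blocked at collider R (neither it nor any descendant is in the conditioning set).
  P3: blocked at collider N (neither it nor any descendant is in the conditioning set).
The empty set is therefore the unique smallest valid set.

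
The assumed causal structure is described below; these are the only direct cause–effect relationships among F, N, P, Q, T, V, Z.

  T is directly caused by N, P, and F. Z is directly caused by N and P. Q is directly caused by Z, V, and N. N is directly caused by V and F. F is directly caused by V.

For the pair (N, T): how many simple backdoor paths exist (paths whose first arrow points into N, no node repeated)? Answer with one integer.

A backdoor path from N to T is any simple undirected path whose first edge points into N (i.e. leaves N via a parent).
Parents of N: {F, V}.
Enumerating:
  P1: N <- V -> F -> T
  P2: N <- V -> Q <- Z <- P -> T
  P3: N <- F <- V -> Q <- Z <- P -> T
  P4: N <- F -> T
That exhausts the simple backdoor paths. Count: 4.

4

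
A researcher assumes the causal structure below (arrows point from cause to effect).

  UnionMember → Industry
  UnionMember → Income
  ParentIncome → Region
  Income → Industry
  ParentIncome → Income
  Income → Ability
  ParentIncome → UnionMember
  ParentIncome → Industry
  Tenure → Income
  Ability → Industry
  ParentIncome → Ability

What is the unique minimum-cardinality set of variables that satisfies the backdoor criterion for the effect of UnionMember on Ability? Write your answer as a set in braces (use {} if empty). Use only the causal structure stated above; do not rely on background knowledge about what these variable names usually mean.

{ParentIncome}

Variables eligible for adjustment (non-descendants of UnionMember, excluding UnionMember and Ability): {ParentIncome, Region, Tenure}.
Backdoor paths from UnionMember to Ability:
  P1: UnionMember <- ParentIncome -> Income -> Ability
  P2: UnionMember <- ParentIncome -> Income -> Industry <- Ability
  P3: UnionMember <- ParentIncome -> Ability
  P4: UnionMember <- ParentIncome -> Industry <- Income -> Ability
  P5: UnionMember <- ParentIncome -> Industry <- Ability
The empty set is not sufficient: P1 (UnionMember <- ParentIncome -> Income -> Ability) has no collider blocking it and no conditioned non-collider, so it is open.
Try {ParentIncome}:
  P1: blocked at fork node ParentIncome ∈ conditioning set.
  P2: blocked at fork node ParentIncome ∈ conditioning set.
  P3: blocked at fork node ParentIncome ∈ conditioning set.
  P4: blocked at fork node ParentIncome ∈ conditioning set.
  P5: blocked at fork node ParentIncome ∈ conditioning set.
{ParentIncome} contains no descendant of UnionMember and blocks every backdoor path.
No other singleton works — e.g. {Tenure} leaves P1 open — so {ParentIncome} is the unique smallest valid adjustment set.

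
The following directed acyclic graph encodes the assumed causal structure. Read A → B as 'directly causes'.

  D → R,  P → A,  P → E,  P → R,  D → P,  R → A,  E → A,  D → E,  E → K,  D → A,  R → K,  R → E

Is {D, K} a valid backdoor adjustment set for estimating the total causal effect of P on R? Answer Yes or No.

Backdoor paths from P to R (paths whose first edge points into P):
  P1: P <- D -> R
  P2: P <- D -> E <- R
  P3: P <- D -> E -> K <- R
  P4: P <- D -> E -> A <- R
  P5: P <- D -> A <- R
  P6: P <- D -> A <- E <- R
  P7: P <- D -> A <- E -> K <- R
Condition 1 (no descendant of P in the set): FAILS — K is a descendant of P.
Condition 2 (every backdoor path blocked by {D, K}):
  P1: blocked at fork node D ∈ conditioning set.
  P2: blocked at fork node D ∈ conditioning set.
  P3: blocked at fork node D ∈ conditioning set.
  P4: blocked at fork node D ∈ conditioning set.
  P5: blocked at fork node D ∈ conditioning set.
  P6: blocked at fork node D ∈ conditioning set.
  P7: blocked at fork node D ∈ conditioning set.
{D, K} does not satisfy the backdoor criterion.

No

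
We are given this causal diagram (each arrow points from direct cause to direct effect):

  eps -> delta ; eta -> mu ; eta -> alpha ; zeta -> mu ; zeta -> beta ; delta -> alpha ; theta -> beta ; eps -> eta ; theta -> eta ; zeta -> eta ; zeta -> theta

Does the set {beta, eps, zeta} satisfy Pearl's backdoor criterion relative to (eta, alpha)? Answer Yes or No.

Yes

Backdoor paths from eta to alpha (paths whose first edge points into eta):
  P1: eta <- eps -> delta -> alpha
Condition 1 (no descendant of eta in the set): holds — descendants of eta are {alpha, mu}; none are in {beta, eps, zeta}.
Condition 2 (every backdoor path blocked by {beta, eps, zeta}):
  P1: blocked at fork node eps ∈ conditioning set.
{beta, eps, zeta} satisfies the backdoor criterion.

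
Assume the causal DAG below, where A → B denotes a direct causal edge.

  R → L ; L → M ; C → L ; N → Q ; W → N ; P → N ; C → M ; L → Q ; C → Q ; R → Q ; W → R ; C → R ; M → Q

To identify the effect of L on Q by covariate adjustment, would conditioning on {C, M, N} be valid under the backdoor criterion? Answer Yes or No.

Backdoor paths from L to Q (paths whose first edge points into L):
  P1: L <- C -> R <- W -> N -> Q
  P2: L <- C -> R -> Q
  P3: L <- C -> M -> Q
  P4: L <- C -> Q
  P5: L <- R <- C -> M -> Q
  P6: L <- R <- C -> Q
  P7: L <- R <- W -> N -> Q
  P8: L <- R -> Q
Condition 1 (no descendant of L in the set): FAILS — M is a descendant of L.
Condition 2 (every backdoor path blocked by {C, M, N}):
  P1: blocked at fork node C ∈ conditioning set.
  P2: blocked at fork node C ∈ conditioning set.
  P3: blocked at fork node C ∈ conditioning set.
  P4: blocked at fork node C ∈ conditioning set.
  P5: blocked at fork node C ∈ conditioning set.
  P6: blocked at fork node C ∈ conditioning set.
  P7: blocked at chain node N ∈ conditioning set.
  P8: open — no interior node is in the conditioning set.
{C, M, N} does not satisfy the backdoor criterion.

No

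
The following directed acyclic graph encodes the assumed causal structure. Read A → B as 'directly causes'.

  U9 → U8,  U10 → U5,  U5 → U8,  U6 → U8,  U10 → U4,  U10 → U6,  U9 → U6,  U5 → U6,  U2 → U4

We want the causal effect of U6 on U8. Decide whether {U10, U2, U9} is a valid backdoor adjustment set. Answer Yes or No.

No

Backdoor paths from U6 to U8 (paths whose first edge points into U6):
  P1: U6 <- U10 -> U5 -> U8
  P2: U6 <- U9 -> U8
  P3: U6 <- U5 -> U8
Condition 1 (no descendant of U6 in the set): holds — descendants of U6 are {U8}; none are in {U10, U2, U9}.
Condition 2 (every backdoor path blocked by {U10, U2, U9}):
  P1: blocked at fork node U10 ∈ conditioning set.
  P2: blocked at fork node U9 ∈ conditioning set.
  P3: open — no interior node is in the conditioning set.
{U10, U2, U9} does not satisfy the backdoor criterion.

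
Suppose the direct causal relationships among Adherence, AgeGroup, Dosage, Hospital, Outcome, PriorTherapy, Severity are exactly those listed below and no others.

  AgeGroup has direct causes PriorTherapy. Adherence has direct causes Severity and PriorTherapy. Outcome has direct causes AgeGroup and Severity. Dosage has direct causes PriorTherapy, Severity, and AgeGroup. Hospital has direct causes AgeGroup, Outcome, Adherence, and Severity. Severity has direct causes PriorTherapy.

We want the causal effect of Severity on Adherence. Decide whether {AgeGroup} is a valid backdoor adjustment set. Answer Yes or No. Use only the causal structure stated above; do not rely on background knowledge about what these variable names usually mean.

Backdoor paths from Severity to Adherence (paths whose first edge points into Severity):
  P1: Severity <- PriorTherapy -> AgeGroup -> Outcome -> Hospital <- Adherence
  P2: Severity <- PriorTherapy -> AgeGroup -> Hospital <- Adherence
  P3: Severity <- PriorTherapy -> Adherence
  P4: Severity <- PriorTherapy -> Dosage <- AgeGroup -> Outcome -> Hospital <- Adherence
  P5: Severity <- PriorTherapy -> Dosage <- AgeGroup -> Hospital <- Adherence
Condition 1 (no descendant of Severity in the set): holds — descendants of Severity are {Adherence, Dosage, Hospital, Outcome}; none are in {AgeGroup}.
Condition 2 (every backdoor path blocked by {AgeGroup}):
  P1: blocked at chain node AgeGroup ∈ conditioning set.
  P2: blocked at chain node AgeGroup ∈ conditioning set.
  P3: open — no interior node is in the conditioning set.
  P4: blocked at collider Dosage (neither it nor any descendant is in the conditioning set).
  P5: blocked at collider Dosage (neither it nor any descendant is in the conditioning set).
{AgeGroup} does not satisfy the backdoor criterion.

No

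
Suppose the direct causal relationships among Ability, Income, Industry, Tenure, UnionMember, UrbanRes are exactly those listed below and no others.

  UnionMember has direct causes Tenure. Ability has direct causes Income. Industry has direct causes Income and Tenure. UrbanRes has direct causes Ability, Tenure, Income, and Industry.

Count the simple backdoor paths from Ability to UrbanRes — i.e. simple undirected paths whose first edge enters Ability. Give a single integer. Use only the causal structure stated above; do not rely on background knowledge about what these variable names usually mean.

A backdoor path from Ability to UrbanRes is any simple undirected path whose first edge points into Ability (i.e. leaves Ability via a parent).
Parents of Ability: {Income}.
Enumerating:
  P1: Ability <- Income -> Industry <- Tenure -> UrbanRes
  P2: Ability <- Income -> Industry -> UrbanRes
  P3: Ability <- Income -> UrbanRes
That exhausts the simple backdoor paths. Count: 3.

3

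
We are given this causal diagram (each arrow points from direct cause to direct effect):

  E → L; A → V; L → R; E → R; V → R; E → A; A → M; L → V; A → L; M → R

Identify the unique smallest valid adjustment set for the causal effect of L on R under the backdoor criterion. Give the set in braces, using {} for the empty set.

Variables eligible for adjustment (non-descendants of L, excluding L and R): {A, E, M}.
Backdoor paths from L to R:
  P1: L <- E -> A -> V -> R
  P2: L <- E -> A -> M -> R
  P3: L <- E -> R
  P4: L <- A <- E -> R
  P5: L <- A -> V -> R
  P6: L <- A -> M -> R
The empty set is not sufficient: P1 (L <- E -> A -> V -> R) has no collider blocking it and no conditioned non-collider, so it is open.
Try {A, E}:
  P1: blocked at fork node E ∈ conditioning set.
  P2: blocked at fork node E ∈ conditioning set.
  P3: blocked at fork node E ∈ conditioning set.
  P4: blocked at chain node A ∈ conditioning set.
  P5: blocked at fork node A ∈ conditioning set.
  P6: blocked at fork node A ∈ conditioning set.
{A, E} contains no descendant of L and blocks every backdoor path.
Every element of {A, E} is needed (dropping A leaves P5 open; dropping E leaves P3 open), so no proper subset is valid.
Among all size-2 subsets of the eligible variables, only {A, E} blocks every backdoor path, so it is the unique smallest valid adjustment set.

{A, E}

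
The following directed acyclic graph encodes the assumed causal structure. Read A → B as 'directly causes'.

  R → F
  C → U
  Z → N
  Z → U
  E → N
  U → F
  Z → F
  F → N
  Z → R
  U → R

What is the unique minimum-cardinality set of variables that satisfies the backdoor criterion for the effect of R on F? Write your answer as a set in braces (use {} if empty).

Variables eligible for adjustment (non-descendants of R, excluding R and F): {C, E, U, Z}.
Backdoor paths from R to F:
  P1: R <- Z -> U -> F
  P2: R <- Z -> F
  P3: R <- Z -> N <- F
  P4: R <- U <- Z -> F
  P5: R <- U <- Z -> N <- F
  P6: R <- U -> F
The empty set is not sufficient: P1 (R <- Z -> U -> F) has no collider blocking it and no conditioned non-collider, so it is open.
Try {U, Z}:
  P1: blocked at fork node Z ∈ conditioning set.
  P2: blocked at fork node Z ∈ conditioning set.
  P3: blocked at fork node Z ∈ conditioning set.
  P4: blocked at chain node U ∈ conditioning set.
  P5: blocked at chain node U ∈ conditioning set.
  P6: blocked at fork node U ∈ conditioning set.
{U, Z} contains no descendant of R and blocks every backdoor path.
Every element of {U, Z} is needed (dropping U leaves P6 open; dropping Z leaves P2 open), so no proper subset is valid.
Among all size-2 subsets of the eligible variables, only {U, Z} blocks every backdoor path, so it is the unique smallest valid adjustment set.

{U, Z}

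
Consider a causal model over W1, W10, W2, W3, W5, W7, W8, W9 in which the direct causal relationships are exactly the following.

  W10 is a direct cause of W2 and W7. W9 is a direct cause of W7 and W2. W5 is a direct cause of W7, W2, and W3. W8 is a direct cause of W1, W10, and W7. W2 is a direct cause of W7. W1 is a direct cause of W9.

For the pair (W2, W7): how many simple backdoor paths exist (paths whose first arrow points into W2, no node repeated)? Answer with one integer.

7

A backdoor path from W2 to W7 is any simple undirected path whose first edge points into W2 (i.e. leaves W2 via a parent).
Parents of W2: {W10, W5, W9}.
Enumerating:
  P1: W2 <- W5 -> W7
  P2: W2 <- W9 <- W1 <- W8 -> W10 -> W7
  P3: W2 <- W9 <- W1 <- W8 -> W7
  P4: W2 <- W9 -> W7
  P5: W2 <- W10 <- W8 -> W1 -> W9 -> W7
  P6: W2 <- W10 <- W8 -> W7
  P7: W2 <- W10 -> W7
That exhausts the simple backdoor paths. Count: 7.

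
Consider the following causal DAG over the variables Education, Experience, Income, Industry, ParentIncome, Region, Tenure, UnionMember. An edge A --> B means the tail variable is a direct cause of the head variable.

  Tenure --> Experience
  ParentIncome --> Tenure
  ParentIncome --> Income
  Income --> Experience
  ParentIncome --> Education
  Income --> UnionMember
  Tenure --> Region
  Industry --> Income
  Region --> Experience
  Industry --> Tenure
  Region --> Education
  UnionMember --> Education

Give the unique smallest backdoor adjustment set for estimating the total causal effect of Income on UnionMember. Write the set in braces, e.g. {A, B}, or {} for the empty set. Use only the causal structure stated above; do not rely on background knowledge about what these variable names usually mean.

{}

Variables eligible for adjustment (non-descendants of Income, excluding Income and UnionMember): {Industry, ParentIncome, Region, Tenure}.
Backdoor paths from Income to UnionMember:
  P1: Income <- Industry -> Tenure <- ParentIncome -> Education <- UnionMember
  P2: Income <- Industry -> Tenure -> Region -> Education <- UnionMember
  P3: Income <- Industry -> Tenure -> Experience <- Region -> Education <- UnionMember
  P4: Income <- ParentIncome -> Tenure -> Region -> Education <- UnionMember
  P5: Income <- ParentIncome -> Tenure -> Experience <- Region -> Education <- UnionMember
  P6: Income <- ParentIncome -> Education <- UnionMember
Each backdoor path contains an unconditioned collider, so every path is already blocked with the empty conditioning set:
  P1: blocked at collider Tenure (neither it nor any descendant is in the conditioning set).
  P2: blocked at collider Education (neither it nor any descendant is in the conditioning set).
  P3: blocked at collider Experience (neither it nor any descendant is in the conditioning set).
  P4: blocked at collider Education (neither it nor any descendant is in the conditioning set).
  P5: blocked at collider Experience (neither it nor any descendant is in the conditioning set).
  P6: blocked at collider Education (neither it nor any descendant is in the conditioning set).
The empty set is therefore the unique smallest valid set.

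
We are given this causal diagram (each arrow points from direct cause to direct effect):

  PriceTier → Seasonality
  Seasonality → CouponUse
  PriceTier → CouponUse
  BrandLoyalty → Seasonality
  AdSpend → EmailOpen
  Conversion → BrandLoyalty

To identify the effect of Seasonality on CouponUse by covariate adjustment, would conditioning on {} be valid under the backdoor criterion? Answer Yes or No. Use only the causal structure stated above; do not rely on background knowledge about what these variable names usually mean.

Backdoor paths from Seasonality to CouponUse (paths whose first edge points into Seasonality):
  P1: Seasonality <- PriceTier -> CouponUse
Condition 1 (no descendant of Seasonality in the set): holds — descendants of Seasonality are {CouponUse}; none are in {}.
Condition 2 (every backdoor path blocked by {}):
  P1: open — no interior node is in the conditioning set.
{} does not satisfy the backdoor criterion.

No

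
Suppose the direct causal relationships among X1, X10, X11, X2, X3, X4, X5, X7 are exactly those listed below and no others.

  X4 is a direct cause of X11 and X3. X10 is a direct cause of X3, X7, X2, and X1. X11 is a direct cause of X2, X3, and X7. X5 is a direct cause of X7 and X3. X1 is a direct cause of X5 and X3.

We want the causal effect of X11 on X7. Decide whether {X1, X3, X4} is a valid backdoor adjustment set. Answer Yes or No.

No

Backdoor paths from X11 to X7 (paths whose first edge points into X11):
  P1: X11 <- X4 -> X3 <- X10 -> X1 -> X5 -> X7
  P2: X11 <- X4 -> X3 <- X10 -> X7
  P3: X11 <- X4 -> X3 <- X1 <- X10 -> X7
  P4: X11 <- X4 -> X3 <- X1 -> X5 -> X7
  P5: X11 <- X4 -> X3 <- X5 <- X1 <- X10 -> X7
  P6: X11 <- X4 -> X3 <- X5 -> X7
Condition 1 (no descendant of X11 in the set): FAILS — X3 is a descendant of X11.
Condition 2 (every backdoor path blocked by {X1, X3, X4}):
  P1: blocked at fork node X4 ∈ conditioning set.
  P2: blocked at fork node X4 ∈ conditioning set.
  P3: blocked at fork node X4 ∈ conditioning set.
  P4: blocked at fork node X4 ∈ conditioning set.
  P5: blocked at fork node X4 ∈ conditioning set.
  P6: blocked at fork node X4 ∈ conditioning set.
{X1, X3, X4} does not satisfy the backdoor criterion.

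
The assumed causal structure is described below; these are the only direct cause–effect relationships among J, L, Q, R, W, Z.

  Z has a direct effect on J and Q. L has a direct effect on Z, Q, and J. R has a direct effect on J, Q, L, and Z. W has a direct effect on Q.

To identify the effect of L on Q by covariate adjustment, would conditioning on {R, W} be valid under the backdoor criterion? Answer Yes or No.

Yes

Backdoor paths from L to Q (paths whose first edge points into L):
  P1: L <- R -> Z -> Q
  P2: L <- R -> J <- Z -> Q
  P3: L <- R -> Q
Condition 1 (no descendant of L in the set): holds — descendants of L are {J, Q, Z}; none are in {R, W}.
Condition 2 (every backdoor path blocked by {R, W}):
  P1: blocked at fork node R ∈ conditioning set.
  P2: blocked at fork node R ∈ conditioning set.
  P3: blocked at fork node R ∈ conditioning set.
{R, W} satisfies the backdoor criterion.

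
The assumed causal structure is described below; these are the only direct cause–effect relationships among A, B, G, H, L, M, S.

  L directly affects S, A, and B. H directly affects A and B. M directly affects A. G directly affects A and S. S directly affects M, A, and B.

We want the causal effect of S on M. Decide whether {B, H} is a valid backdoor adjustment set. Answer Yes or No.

No

Backdoor paths from S to M (paths whose first edge points into S):
  P1: S <- G -> A <- M
  P2: S <- L -> B <- H -> A <- M
  P3: S <- L -> A <- M
Condition 1 (no descendant of S in the set): FAILS — B is a descendant of S.
Condition 2 (every backdoor path blocked by {B, H}):
  P1: blocked at collider A (neither it nor any descendant is in the conditioning set).
  P2: blocked at fork node H ∈ conditioning set.
  P3: blocked at collider A (neither it nor any descendant is in the conditioning set).
{B, H} does not satisfy the backdoor criterion.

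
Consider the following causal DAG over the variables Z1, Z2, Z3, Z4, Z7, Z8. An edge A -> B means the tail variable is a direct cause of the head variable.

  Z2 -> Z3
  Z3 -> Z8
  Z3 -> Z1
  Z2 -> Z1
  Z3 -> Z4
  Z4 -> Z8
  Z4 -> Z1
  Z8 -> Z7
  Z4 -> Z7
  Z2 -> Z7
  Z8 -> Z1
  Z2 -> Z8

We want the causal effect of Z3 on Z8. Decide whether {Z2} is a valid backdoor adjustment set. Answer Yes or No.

Backdoor paths from Z3 to Z8 (paths whose first edge points into Z3):
  P1: Z3 <- Z2 -> Z8
  P2: Z3 <- Z2 -> Z7 <- Z4 -> Z8
  P3: Z3 <- Z2 -> Z7 <- Z4 -> Z1 <- Z8
  P4: Z3 <- Z2 -> Z7 <- Z8
  P5: Z3 <- Z2 -> Z1 <- Z4 -> Z8
  P6: Z3 <- Z2 -> Z1 <- Z4 -> Z7 <- Z8
  P7: Z3 <- Z2 -> Z1 <- Z8
Condition 1 (no descendant of Z3 in the set): holds — descendants of Z3 are {Z1, Z4, Z7, Z8}; none are in {Z2}.
Condition 2 (every backdoor path blocked by {Z2}):
  P1: blocked at fork node Z2 ∈ conditioning set.
  P2: blocked at fork node Z2 ∈ conditioning set.
  P3: blocked at fork node Z2 ∈ conditioning set.
  P4: blocked at fork node Z2 ∈ conditioning set.
  P5: blocked at fork node Z2 ∈ conditioning set.
  P6: blocked at fork node Z2 ∈ conditioning set.
  P7: blocked at fork node Z2 ∈ conditioning set.
{Z2} satisfies the backdoor criterion.

Yes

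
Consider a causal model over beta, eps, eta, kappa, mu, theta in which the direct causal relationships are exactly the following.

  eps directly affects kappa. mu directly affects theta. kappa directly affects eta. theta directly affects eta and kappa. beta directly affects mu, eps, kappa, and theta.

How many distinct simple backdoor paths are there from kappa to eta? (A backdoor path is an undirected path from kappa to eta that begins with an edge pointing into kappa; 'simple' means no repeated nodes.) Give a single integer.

5

A backdoor path from kappa to eta is any simple undirected path whose first edge points into kappa (i.e. leaves kappa via a parent).
Parents of kappa: {beta, eps, theta}.
Enumerating:
  P1: kappa <- beta -> mu -> theta -> eta
  P2: kappa <- beta -> theta -> eta
  P3: kappa <- eps <- beta -> mu -> theta -> eta
  P4: kappa <- eps <- beta -> theta -> eta
  P5: kappa <- theta -> eta
That exhausts the simple backdoor paths. Count: 5.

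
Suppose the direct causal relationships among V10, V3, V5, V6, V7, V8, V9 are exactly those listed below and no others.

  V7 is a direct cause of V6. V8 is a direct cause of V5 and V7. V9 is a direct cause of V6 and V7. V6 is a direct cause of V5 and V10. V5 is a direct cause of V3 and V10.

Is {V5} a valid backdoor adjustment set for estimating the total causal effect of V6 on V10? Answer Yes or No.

No

Backdoor paths from V6 to V10 (paths whose first edge points into V6):
  P1: V6 <- V9 -> V7 <- V8 -> V5 -> V10
  P2: V6 <- V7 <- V8 -> V5 -> V10
Condition 1 (no descendant of V6 in the set): FAILS — V5 is a descendant of V6.
Condition 2 (every backdoor path blocked by {V5}):
  P1: blocked at chain node V5 ∈ conditioning set.
  P2: blocked at chain node V5 ∈ conditioning set.
{V5} does not satisfy the backdoor criterion.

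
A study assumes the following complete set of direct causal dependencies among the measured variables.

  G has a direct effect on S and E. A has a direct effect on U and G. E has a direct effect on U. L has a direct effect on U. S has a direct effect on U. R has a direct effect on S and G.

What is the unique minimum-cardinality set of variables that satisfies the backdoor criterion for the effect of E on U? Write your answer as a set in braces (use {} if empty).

{G}

Variables eligible for adjustment (non-descendants of E, excluding E and U): {A, G, L, R, S}.
Backdoor paths from E to U:
  P1: E <- G <- A -> U
  P2: E <- G <- R -> S -> U
  P3: E <- G -> S -> U
The empty set is not sufficient: P1 (E <- G <- A -> U) has no collider blocking it and no conditioned non-collider, so it is open.
Try {G}:
  P1: blocked at chain node G ∈ conditioning set.
  P2: blocked at chain node G ∈ conditioning set.
  P3: blocked at fork node G ∈ conditioning set.
{G} contains no descendant of E and blocks every backdoor path.
No other singleton works — e.g. {A} leaves P2 open — so {G} is the unique smallest valid adjustment set.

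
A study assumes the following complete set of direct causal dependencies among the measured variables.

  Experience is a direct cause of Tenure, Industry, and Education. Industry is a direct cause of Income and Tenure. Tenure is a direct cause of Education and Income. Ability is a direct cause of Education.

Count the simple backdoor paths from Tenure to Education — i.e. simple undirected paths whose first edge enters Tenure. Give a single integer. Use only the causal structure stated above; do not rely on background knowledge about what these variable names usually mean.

2

A backdoor path from Tenure to Education is any simple undirected path whose first edge points into Tenure (i.e. leaves Tenure via a parent).
Parents of Tenure: {Experience, Industry}.
Enumerating:
  P1: Tenure <- Experience -> Education
  P2: Tenure <- Industry <- Experience -> Education
That exhausts the simple backdoor paths. Count: 2.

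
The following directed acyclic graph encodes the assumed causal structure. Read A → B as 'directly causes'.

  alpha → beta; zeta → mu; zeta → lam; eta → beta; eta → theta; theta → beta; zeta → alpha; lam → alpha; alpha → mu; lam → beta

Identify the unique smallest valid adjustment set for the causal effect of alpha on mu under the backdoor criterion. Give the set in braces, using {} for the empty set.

Variables eligible for adjustment (non-descendants of alpha, excluding alpha and mu): {eta, lam, theta, zeta}.
Backdoor paths from alpha to mu:
  P1: alpha <- zeta -> mu
  P2: alpha <- lam <- zeta -> mu
The empty set is not sufficient: P1 (alpha <- zeta -> mu) has no collider blocking it and no conditioned non-collider, so it is open.
Try {zeta}:
  P1: blocked at fork node zeta ∈ conditioning set.
  P2: blocked at fork node zeta ∈ conditioning set.
{zeta} contains no descendant of alpha and blocks every backdoor path.
No other singleton works — e.g. {eta} leaves P1 open — so {zeta} is the unique smallest valid adjustment set.

{zeta}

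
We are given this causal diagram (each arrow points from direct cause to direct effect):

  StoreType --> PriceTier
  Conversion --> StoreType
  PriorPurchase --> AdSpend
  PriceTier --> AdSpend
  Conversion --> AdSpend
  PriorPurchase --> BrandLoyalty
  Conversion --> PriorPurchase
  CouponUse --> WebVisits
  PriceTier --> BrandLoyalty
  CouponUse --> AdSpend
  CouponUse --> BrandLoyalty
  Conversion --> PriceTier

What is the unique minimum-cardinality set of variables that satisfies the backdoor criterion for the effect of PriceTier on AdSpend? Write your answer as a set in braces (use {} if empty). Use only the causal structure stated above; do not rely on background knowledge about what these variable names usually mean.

{Conversion}

Variables eligible for adjustment (non-descendants of PriceTier, excluding PriceTier and AdSpend): {Conversion, CouponUse, PriorPurchase, StoreType, WebVisits}.
Backdoor paths from PriceTier to AdSpend:
  P1: PriceTier <- Conversion -> PriorPurchase -> AdSpend
  P2: PriceTier <- Conversion -> PriorPurchase -> BrandLoyalty <- CouponUse -> AdSpend
  P3: PriceTier <- Conversion -> AdSpend
  P4: PriceTier <- StoreType <- Conversion -> PriorPurchase -> AdSpend
  P5: PriceTier <- StoreType <- Conversion -> PriorPurchase -> BrandLoyalty <- CouponUse -> AdSpend
  P6: PriceTier <- StoreType <- Conversion -> AdSpend
The empty set is not sufficient: P1 (PriceTier <- Conversion -> PriorPurchase -> AdSpend) has no collider blocking it and no conditioned non-collider, so it is open.
Try {Conversion}:
  P1: blocked at fork node Conversion ∈ conditioning set.
  P2: blocked at fork node Conversion ∈ conditioning set.
  P3: blocked at fork node Conversion ∈ conditioning set.
  P4: blocked at fork node Conversion ∈ conditioning set.
  P5: blocked at fork node Conversion ∈ conditioning set.
  P6: blocked at fork node Conversion ∈ conditioning set.
{Conversion} contains no descendant of PriceTier and blocks every backdoor path.
No other singleton works — e.g. {PriorPurchase} leaves P3 open — so {Conversion} is the unique smallest valid adjustment set.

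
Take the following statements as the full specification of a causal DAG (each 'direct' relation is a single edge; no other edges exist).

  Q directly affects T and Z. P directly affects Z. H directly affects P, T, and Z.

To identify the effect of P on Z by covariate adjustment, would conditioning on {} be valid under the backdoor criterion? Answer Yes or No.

Backdoor paths from P to Z (paths whose first edge points into P):
  P1: P <- H -> T <- Q -> Z
  P2: P <- H -> Z
Condition 1 (no descendant of P in the set): holds — descendants of P are {Z}; none are in {}.
Condition 2 (every backdoor path blocked by {}):
  P1: blocked at collider T (neither it nor any descendant is in the conditioning set).
  P2: open — no interior node is in the conditioning set.
{} does not satisfy the backdoor criterion.

No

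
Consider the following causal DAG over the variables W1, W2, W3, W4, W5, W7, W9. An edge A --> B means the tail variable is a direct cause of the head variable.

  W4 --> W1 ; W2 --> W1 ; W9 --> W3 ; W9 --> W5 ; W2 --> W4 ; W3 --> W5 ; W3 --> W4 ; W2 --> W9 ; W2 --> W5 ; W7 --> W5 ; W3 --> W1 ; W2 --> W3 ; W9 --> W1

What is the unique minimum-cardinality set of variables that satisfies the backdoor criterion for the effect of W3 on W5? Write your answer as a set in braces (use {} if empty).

{W2, W9}

Variables eligible for adjustment (non-descendants of W3, excluding W3 and W5): {W2, W7, W9}.
Backdoor paths from W3 to W5:
  P1: W3 <- W2 -> W9 -> W5
  P2: W3 <- W2 -> W4 -> W1 <- W9 -> W5
  P3: W3 <- W2 -> W1 <- W9 -> W5
  P4: W3 <- W2 -> W5
  P5: W3 <- W9 <- W2 -> W5
  P6: W3 <- W9 -> W1 <- W2 -> W5
  P7: W3 <- W9 -> W1 <- W4 <- W2 -> W5
  P8: W3 <- W9 -> W5
The empty set is not sufficient: P1 (W3 <- W2 -> W9 -> W5) has no collider blocking it and no conditioned non-collider, so it is open.
Try {W2, W9}:
  P1: blocked at fork node W2 ∈ conditioning set.
  P2: blocked at fork node W2 ∈ conditioning set.
  P3: blocked at fork node W2 ∈ conditioning set.
  P4: blocked at fork node W2 ∈ conditioning set.
  P5: blocked at chain node W9 ∈ conditioning set.
  P6: blocked at fork node W9 ∈ conditioning set.
  P7: blocked at fork node W9 ∈ conditioning set.
  P8: blocked at fork node W9 ∈ conditioning set.
{W2, W9} contains no descendant of W3 and blocks every backdoor path.
Every element of {W2, W9} is needed (dropping W2 leaves P4 open; dropping W9 leaves P8 open), so no proper subset is valid.
Among all size-2 subsets of the eligible variables, only {W2, W9} blocks every backdoor path, so it is the unique smallest valid adjustment set.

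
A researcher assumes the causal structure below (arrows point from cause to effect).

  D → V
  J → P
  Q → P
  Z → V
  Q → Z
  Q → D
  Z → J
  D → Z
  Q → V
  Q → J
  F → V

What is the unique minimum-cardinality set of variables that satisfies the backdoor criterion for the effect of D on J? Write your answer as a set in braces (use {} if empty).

Variables eligible for adjustment (non-descendants of D, excluding D and J): {F, Q}.
Backdoor paths from D to J:
  P1: D <- Q -> Z -> J
  P2: D <- Q -> V <- Z -> J
  P3: D <- Q -> J
  P4: D <- Q -> P <- J
The empty set is not sufficient: P1 (D <- Q -> Z -> J) has no collider blocking it and no conditioned non-collider, so it is open.
Try {Q}:
  P1: blocked at fork node Q ∈ conditioning set.
  P2: blocked at fork node Q ∈ conditioning set.
  P3: blocked at fork node Q ∈ conditioning set.
  P4: blocked at fork node Q ∈ conditioning set.
{Q} contains no descendant of D and blocks every backdoor path.
No other singleton works — e.g. {F} leaves P1 open — so {Q} is the unique smallest valid adjustment set.

{Q}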